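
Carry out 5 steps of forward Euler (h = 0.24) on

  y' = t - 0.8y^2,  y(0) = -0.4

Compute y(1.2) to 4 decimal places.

0.0515

Euler: y_{n+1} = y_n + h·f(t_n, y_n).
t=0.000000, y=-0.400000: f=-0.128000 → y ← -0.400000 + 0.24·(-0.128000) = -0.430720
t=0.240000, y=-0.430720: f=0.091584 → y ← -0.430720 + 0.24·0.091584 = -0.408740
t=0.480000, y=-0.408740: f=0.346345 → y ← -0.408740 + 0.24·0.346345 = -0.325617
t=0.720000, y=-0.325617: f=0.635179 → y ← -0.325617 + 0.24·0.635179 = -0.173174
t=0.960000, y=-0.173174: f=0.936009 → y ← -0.173174 + 0.24·0.936009 = 0.051468
y(1.2) ≈ 0.0515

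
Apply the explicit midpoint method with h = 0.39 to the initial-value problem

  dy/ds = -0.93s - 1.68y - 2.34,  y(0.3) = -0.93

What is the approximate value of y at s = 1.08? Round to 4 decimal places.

-1.5675

Midpoint: k1 = f(s_n, y_n); k2 = f(s_n + h/2, y_n + (h/2)·k1); y_{n+1} = y_n + h·k2.
s=0.300000, y=-0.930000:
  k1 = f(0.300000, -0.930000) = -1.056600
  k2 = f(0.495000, -1.136037) = -0.891808
  y ← -0.930000 + 0.39·(-0.891808) = -1.277805
s=0.690000, y=-1.277805:
  k1 = f(0.690000, -1.277805) = -0.834988
  k2 = f(0.885000, -1.440628) = -0.742796
  y ← -1.277805 + 0.39·(-0.742796) = -1.567495
y(1.08) ≈ -1.5675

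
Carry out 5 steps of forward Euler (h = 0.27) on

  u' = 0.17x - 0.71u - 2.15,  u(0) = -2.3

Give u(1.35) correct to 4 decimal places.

-2.6746

Euler: u_{n+1} = u_n + h·f(x_n, u_n).
x=0.000000, u=-2.300000: f=-0.517000 → u ← -2.300000 + 0.27·(-0.517000) = -2.439590
x=0.270000, u=-2.439590: f=-0.371991 → u ← -2.439590 + 0.27·(-0.371991) = -2.540028
x=0.540000, u=-2.540028: f=-0.254780 → u ← -2.540028 + 0.27·(-0.254780) = -2.608818
x=0.810000, u=-2.608818: f=-0.160039 → u ← -2.608818 + 0.27·(-0.160039) = -2.652029
x=1.080000, u=-2.652029: f=-0.083460 → u ← -2.652029 + 0.27·(-0.083460) = -2.674563
u(1.35) ≈ -2.6746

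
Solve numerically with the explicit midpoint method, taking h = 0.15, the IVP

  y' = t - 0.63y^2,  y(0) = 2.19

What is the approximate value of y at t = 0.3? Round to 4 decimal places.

1.6012

Midpoint: k1 = f(t_n, y_n); k2 = f(t_n + h/2, y_n + (h/2)·k1); y_{n+1} = y_n + h·k2.
t=0.000000, y=2.190000:
  k1 = f(0.000000, 2.190000) = -3.021543
  k2 = f(0.075000, 1.963384) = -2.353573
  y ← 2.190000 + 0.15·(-2.353573) = 1.836964
t=0.150000, y=1.836964:
  k1 = f(0.150000, 1.836964) = -1.975895
  k2 = f(0.225000, 1.688772) = -1.571729
  y ← 1.836964 + 0.15·(-1.571729) = 1.601205
y(0.3) ≈ 1.6012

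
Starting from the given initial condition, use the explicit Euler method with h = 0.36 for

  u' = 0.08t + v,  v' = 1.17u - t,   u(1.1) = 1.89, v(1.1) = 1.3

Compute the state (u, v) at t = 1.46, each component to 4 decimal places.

Euler on (u,v): u_{n+1} = u_n + h·u', v_{n+1} = v_n + h·v'.
1.100000: (1.890000, 1.300000); f=(1.388000, 1.111300) → (2.389680, 1.700068)
(u(1.46), v(1.46)) ≈ (2.3897, 1.7001)

2.3897, 1.7001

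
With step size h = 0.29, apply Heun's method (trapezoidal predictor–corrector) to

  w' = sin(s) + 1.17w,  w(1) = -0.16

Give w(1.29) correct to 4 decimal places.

Heun: k1 = f(s_n, w_n); k2 = f(s_n + h, w_n + h·k1); w_{n+1} = w_n + (h/2)·(k1 + k2).
s=1.000000, w=-0.160000:
  k1 = f(1.000000, -0.160000) = 0.654271
  k2 = f(1.290000, 0.029739) = 0.995629
  w ← -0.160000 + (0.29/2)·(0.654271 + 0.995629) = 0.079236
w(1.29) ≈ 0.0792

0.0792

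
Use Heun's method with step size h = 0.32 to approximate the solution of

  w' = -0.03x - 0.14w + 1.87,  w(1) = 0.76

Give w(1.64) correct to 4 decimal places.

1.8149

Heun: k1 = f(x_n, w_n); k2 = f(x_n + h, w_n + h·k1); w_{n+1} = w_n + (h/2)·(k1 + k2).
x=1.000000, w=0.760000:
  k1 = f(1.000000, 0.760000) = 1.733600
  k2 = f(1.320000, 1.314752) = 1.646335
  w ← 0.760000 + (0.32/2)·(1.733600 + 1.646335) = 1.300790
x=1.320000, w=1.300790:
  k1 = f(1.320000, 1.300790) = 1.648289
  k2 = f(1.640000, 1.828242) = 1.564846
  w ← 1.300790 + (0.32/2)·(1.648289 + 1.564846) = 1.814891
w(1.64) ≈ 1.8149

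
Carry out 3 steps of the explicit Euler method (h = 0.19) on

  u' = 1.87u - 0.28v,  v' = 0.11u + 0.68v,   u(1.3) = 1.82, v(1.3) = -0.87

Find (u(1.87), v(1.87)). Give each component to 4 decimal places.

Euler on (u,v): u_{n+1} = u_n + h·u', v_{n+1} = v_n + h·v'.
1.300000: (1.820000, -0.870000); f=(3.647000, -0.391400) → (2.512930, -0.944366)
1.490000: (2.512930, -0.944366); f=(4.963602, -0.365747) → (3.456014, -1.013858)
1.680000: (3.456014, -1.013858); f=(6.746627, -0.309262) → (4.737873, -1.072618)
(u(1.87), v(1.87)) ≈ (4.7379, -1.0726)

4.7379, -1.0726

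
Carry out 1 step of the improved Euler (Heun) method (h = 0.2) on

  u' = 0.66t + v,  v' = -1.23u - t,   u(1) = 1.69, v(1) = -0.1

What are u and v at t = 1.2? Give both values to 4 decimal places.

Heun on (u,v): k1 = f(t_n, state_n); k2 = f(t_n + h, state_n + h·k1); state_{n+1} = state_n + (h/2)·(k1 + k2).
1.000000: (1.690000, -0.100000)
  k1 = (0.560000, -3.078700)
  predictor → (1.802000, -0.715740)
  k2 = (0.076260, -3.416460)
  → (1.753626, -0.749516)
(u(1.2), v(1.2)) ≈ (1.7536, -0.7495)

1.7536, -0.7495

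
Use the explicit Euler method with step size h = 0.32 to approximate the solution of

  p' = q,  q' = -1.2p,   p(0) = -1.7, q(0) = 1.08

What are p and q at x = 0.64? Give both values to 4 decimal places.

Euler on (p,q): p_{n+1} = p_n + h·p', q_{n+1} = q_n + h·q'.
0.000000: (-1.700000, 1.080000); f=(1.080000, 2.040000) → (-1.354400, 1.732800)
0.320000: (-1.354400, 1.732800); f=(1.732800, 1.625280) → (-0.799904, 2.252890)
(p(0.64), q(0.64)) ≈ (-0.7999, 2.2529)

-0.7999, 2.2529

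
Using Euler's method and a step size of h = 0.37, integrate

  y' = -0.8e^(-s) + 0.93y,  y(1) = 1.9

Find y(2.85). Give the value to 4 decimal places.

Euler: y_{n+1} = y_n + h·f(s_n, y_n).
s=1.000000, y=1.900000: f=1.472696 → y ← 1.900000 + 0.37·1.472696 = 2.444898
s=1.370000, y=2.444898: f=2.070469 → y ← 2.444898 + 0.37·2.070469 = 3.210971
s=1.740000, y=3.210971: f=2.845787 → y ← 3.210971 + 0.37·2.845787 = 4.263913
s=2.110000, y=4.263913: f=3.868448 → y ← 4.263913 + 0.37·3.868448 = 5.695238
s=2.480000, y=5.695238: f=5.229577 → y ← 5.695238 + 0.37·5.229577 = 7.630182
y(2.85) ≈ 7.6302

7.6302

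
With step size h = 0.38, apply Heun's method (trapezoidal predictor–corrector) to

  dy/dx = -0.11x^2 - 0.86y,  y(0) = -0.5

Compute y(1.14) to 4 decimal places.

-0.2389

Heun: k1 = f(x_n, y_n); k2 = f(x_n + h, y_n + h·k1); y_{n+1} = y_n + (h/2)·(k1 + k2).
x=0.000000, y=-0.500000:
  k1 = f(0.000000, -0.500000) = 0.430000
  k2 = f(0.380000, -0.336600) = 0.273592
  y ← -0.500000 + (0.38/2)·(0.430000 + 0.273592) = -0.366318
x=0.380000, y=-0.366318:
  k1 = f(0.380000, -0.366318) = 0.299149
  k2 = f(0.760000, -0.252641) = 0.153735
  y ← -0.366318 + (0.38/2)·(0.299149 + 0.153735) = -0.280270
x=0.760000, y=-0.280270:
  k1 = f(0.760000, -0.280270) = 0.177496
  k2 = f(1.140000, -0.212821) = 0.040070
  y ← -0.280270 + (0.38/2)·(0.177496 + 0.040070) = -0.238932
y(1.14) ≈ -0.2389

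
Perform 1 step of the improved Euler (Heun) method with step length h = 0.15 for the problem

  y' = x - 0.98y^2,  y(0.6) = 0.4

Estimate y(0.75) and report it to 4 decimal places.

Heun: k1 = f(x_n, y_n); k2 = f(x_n + h, y_n + h·k1); y_{n+1} = y_n + (h/2)·(k1 + k2).
x=0.600000, y=0.400000:
  k1 = f(0.600000, 0.400000) = 0.443200
  k2 = f(0.750000, 0.466480) = 0.536748
  y ← 0.400000 + (0.15/2)·(0.443200 + 0.536748) = 0.473496
y(0.75) ≈ 0.4735

0.4735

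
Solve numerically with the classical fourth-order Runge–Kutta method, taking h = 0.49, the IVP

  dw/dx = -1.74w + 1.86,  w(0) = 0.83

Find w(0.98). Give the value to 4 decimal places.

1.0249

RK4: k1 = f(x_n, w_n); k2 = f(x_n + h/2, w_n + (h/2)·k1); k3 = f(x_n + h/2, w_n + (h/2)·k2); k4 = f(x_n + h, w_n + h·k3); w_{n+1} = w_n + (h/6)·(k1 + 2k2 + 2k3 + k4).
x=0.000000, w=0.830000:
  k1 = f(0.000000, 0.830000) = 0.415800
  k2 = f(0.245000, 0.931871) = 0.238544
  k3 = f(0.245000, 0.888443) = 0.314108
  k4 = f(0.490000, 0.983913) = 0.147991
  w ← 0.830000 + (0.49/6)·(k1 + 2k2 + 2k3 + k4) = 0.966310
x=0.490000, w=0.966310:
  k1 = f(0.490000, 0.966310) = 0.178621
  k2 = f(0.735000, 1.010072) = 0.102475
  k3 = f(0.735000, 0.991416) = 0.134936
  k4 = f(0.980000, 1.032428) = 0.063575
  w ← 0.966310 + (0.49/6)·(k1 + 2k2 + 2k3 + k4) = 1.024866
w(0.98) ≈ 1.0249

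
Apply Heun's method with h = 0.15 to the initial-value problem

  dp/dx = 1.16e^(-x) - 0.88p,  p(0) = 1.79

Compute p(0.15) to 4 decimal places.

Heun: k1 = f(x_n, p_n); k2 = f(x_n + h, p_n + h·k1); p_{n+1} = p_n + (h/2)·(k1 + k2).
x=0.000000, p=1.790000:
  k1 = f(0.000000, 1.790000) = -0.415200
  k2 = f(0.150000, 1.727720) = -0.521972
  p ← 1.790000 + (0.15/2)·(-0.415200 + (-0.521972)) = 1.719712
p(0.15) ≈ 1.7197

1.7197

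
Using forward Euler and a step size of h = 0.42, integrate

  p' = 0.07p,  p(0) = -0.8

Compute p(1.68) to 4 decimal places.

Euler: p_{n+1} = p_n + h·f(s_n, p_n).
s=0.000000, p=-0.800000: f=-0.056000 → p ← -0.800000 + 0.42·(-0.056000) = -0.823520
s=0.420000, p=-0.823520: f=-0.057646 → p ← -0.823520 + 0.42·(-0.057646) = -0.847731
s=0.840000, p=-0.847731: f=-0.059341 → p ← -0.847731 + 0.42·(-0.059341) = -0.872655
s=1.260000, p=-0.872655: f=-0.061086 → p ← -0.872655 + 0.42·(-0.061086) = -0.898311
p(1.68) ≈ -0.8983

-0.8983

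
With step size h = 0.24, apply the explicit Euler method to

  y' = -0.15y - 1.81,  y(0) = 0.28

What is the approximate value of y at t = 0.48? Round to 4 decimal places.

-0.5930

Euler: y_{n+1} = y_n + h·f(t_n, y_n).
t=0.000000, y=0.280000: f=-1.852000 → y ← 0.280000 + 0.24·(-1.852000) = -0.164480
t=0.240000, y=-0.164480: f=-1.785328 → y ← -0.164480 + 0.24·(-1.785328) = -0.592959
y(0.48) ≈ -0.5930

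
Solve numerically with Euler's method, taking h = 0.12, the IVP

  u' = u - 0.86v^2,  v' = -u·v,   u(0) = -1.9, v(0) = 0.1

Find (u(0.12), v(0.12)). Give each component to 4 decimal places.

Euler on (u,v): u_{n+1} = u_n + h·u', v_{n+1} = v_n + h·v'.
0.000000: (-1.900000, 0.100000); f=(-1.908600, 0.190000) → (-2.129032, 0.122800)
(u(0.12), v(0.12)) ≈ (-2.1290, 0.1228)

-2.1290, 0.1228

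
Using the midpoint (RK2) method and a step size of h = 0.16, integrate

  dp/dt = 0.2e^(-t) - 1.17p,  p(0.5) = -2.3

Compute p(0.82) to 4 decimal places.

-1.5586

Midpoint: k1 = f(t_n, p_n); k2 = f(t_n + h/2, p_n + (h/2)·k1); p_{n+1} = p_n + h·k2.
t=0.500000, p=-2.300000:
  k1 = f(0.500000, -2.300000) = 2.812306
  k2 = f(0.580000, -2.075016) = 2.539748
  p ← -2.300000 + 0.16·2.539748 = -1.893640
t=0.660000, p=-1.893640:
  k1 = f(0.660000, -1.893640) = 2.318929
  k2 = f(0.740000, -1.708126) = 2.093930
  p ← -1.893640 + 0.16·2.093930 = -1.558612
p(0.82) ≈ -1.5586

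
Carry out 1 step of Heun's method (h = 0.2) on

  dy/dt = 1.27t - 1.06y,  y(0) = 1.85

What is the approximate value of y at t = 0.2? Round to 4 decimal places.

Heun: k1 = f(t_n, y_n); k2 = f(t_n + h, y_n + h·k1); y_{n+1} = y_n + (h/2)·(k1 + k2).
t=0.000000, y=1.850000:
  k1 = f(0.000000, 1.850000) = -1.961000
  k2 = f(0.200000, 1.457800) = -1.291268
  y ← 1.850000 + (0.2/2)·(-1.961000 + (-1.291268)) = 1.524773
y(0.2) ≈ 1.5248

1.5248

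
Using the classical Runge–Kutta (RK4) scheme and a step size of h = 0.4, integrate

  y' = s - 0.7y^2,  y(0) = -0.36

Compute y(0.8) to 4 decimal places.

RK4: k1 = f(s_n, y_n); k2 = f(s_n + h/2, y_n + (h/2)·k1); k3 = f(s_n + h/2, y_n + (h/2)·k2); k4 = f(s_n + h, y_n + h·k3); y_{n+1} = y_n + (h/6)·(k1 + 2k2 + 2k3 + k4).
s=0.000000, y=-0.360000:
  k1 = f(0.000000, -0.360000) = -0.090720
  k2 = f(0.200000, -0.378144) = 0.099905
  k3 = f(0.200000, -0.340019) = 0.119071
  k4 = f(0.400000, -0.312372) = 0.331697
  y ← -0.360000 + (0.4/6)·(k1 + 2k2 + 2k3 + k4) = -0.314738
s=0.400000, y=-0.314738:
  k1 = f(0.400000, -0.314738) = 0.330658
  k2 = f(0.600000, -0.248606) = 0.556736
  k3 = f(0.600000, -0.203391) = 0.571043
  k4 = f(0.800000, -0.086321) = 0.794784
  y ← -0.314738 + (0.4/6)·(k1 + 2k2 + 2k3 + k4) = -0.089338
y(0.8) ≈ -0.0893

-0.0893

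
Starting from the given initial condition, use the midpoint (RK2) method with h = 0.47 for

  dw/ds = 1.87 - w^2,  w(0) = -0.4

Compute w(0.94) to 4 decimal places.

1.0066

Midpoint: k1 = f(s_n, w_n); k2 = f(s_n + h/2, w_n + (h/2)·k1); w_{n+1} = w_n + h·k2.
s=0.000000, w=-0.400000:
  k1 = f(0.000000, -0.400000) = 1.710000
  k2 = f(0.235000, 0.001850) = 1.869997
  w ← -0.400000 + 0.47·1.869997 = 0.478898
s=0.470000, w=0.478898:
  k1 = f(0.470000, 0.478898) = 1.640656
  k2 = f(0.705000, 0.864453) = 1.122722
  w ← 0.478898 + 0.47·1.122722 = 1.006578
w(0.94) ≈ 1.0066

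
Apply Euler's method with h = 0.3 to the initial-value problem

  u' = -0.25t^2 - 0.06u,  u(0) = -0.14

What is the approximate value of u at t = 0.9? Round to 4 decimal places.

Euler: u_{n+1} = u_n + h·f(t_n, u_n).
t=0.000000, u=-0.140000: f=0.008400 → u ← -0.140000 + 0.3·0.008400 = -0.137480
t=0.300000, u=-0.137480: f=-0.014251 → u ← -0.137480 + 0.3·(-0.014251) = -0.141755
t=0.600000, u=-0.141755: f=-0.081495 → u ← -0.141755 + 0.3·(-0.081495) = -0.166204
u(0.9) ≈ -0.1662

-0.1662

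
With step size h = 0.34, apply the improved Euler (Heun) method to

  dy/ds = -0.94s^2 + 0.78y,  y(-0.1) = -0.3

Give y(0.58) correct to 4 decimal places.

-0.5873

Heun: k1 = f(s_n, y_n); k2 = f(s_n + h, y_n + h·k1); y_{n+1} = y_n + (h/2)·(k1 + k2).
s=-0.100000, y=-0.300000:
  k1 = f(-0.100000, -0.300000) = -0.243400
  k2 = f(0.240000, -0.382756) = -0.352694
  y ← -0.300000 + (0.34/2)·(-0.243400 + (-0.352694)) = -0.401336
s=0.240000, y=-0.401336:
  k1 = f(0.240000, -0.401336) = -0.367186
  k2 = f(0.580000, -0.526179) = -0.726636
  y ← -0.401336 + (0.34/2)·(-0.367186 + (-0.726636)) = -0.587286
y(0.58) ≈ -0.5873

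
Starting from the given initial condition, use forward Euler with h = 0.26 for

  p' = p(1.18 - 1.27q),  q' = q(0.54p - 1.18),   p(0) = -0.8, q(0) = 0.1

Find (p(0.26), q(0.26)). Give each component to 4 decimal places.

Euler on (p,q): p_{n+1} = p_n + h·p', q_{n+1} = q_n + h·q'.
0.000000: (-0.800000, 0.100000); f=(-0.842400, -0.161200) → (-1.019024, 0.058088)
(p(0.26), q(0.26)) ≈ (-1.0190, 0.0581)

-1.0190, 0.0581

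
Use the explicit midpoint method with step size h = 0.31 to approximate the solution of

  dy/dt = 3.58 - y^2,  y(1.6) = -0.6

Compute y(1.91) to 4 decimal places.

0.5066

Midpoint: k1 = f(t_n, y_n); k2 = f(t_n + h/2, y_n + (h/2)·k1); y_{n+1} = y_n + h·k2.
t=1.600000, y=-0.600000:
  k1 = f(1.600000, -0.600000) = 3.220000
  k2 = f(1.755000, -0.100900) = 3.569819
  y ← -0.600000 + 0.31·3.569819 = 0.506644
y(1.91) ≈ 0.5066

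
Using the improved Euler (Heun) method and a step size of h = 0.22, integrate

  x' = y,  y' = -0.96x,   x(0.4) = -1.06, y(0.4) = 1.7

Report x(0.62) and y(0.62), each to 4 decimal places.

Heun on (x,y): k1 = f(t_n, state_n); k2 = f(t_n + h, state_n + h·k1); state_{n+1} = state_n + (h/2)·(k1 + k2).
0.400000: (-1.060000, 1.700000)
  k1 = (1.700000, 1.017600)
  predictor → (-0.686000, 1.923872)
  k2 = (1.923872, 0.658560)
  → (-0.661374, 1.884378)
(x(0.62), y(0.62)) ≈ (-0.6614, 1.8844)

-0.6614, 1.8844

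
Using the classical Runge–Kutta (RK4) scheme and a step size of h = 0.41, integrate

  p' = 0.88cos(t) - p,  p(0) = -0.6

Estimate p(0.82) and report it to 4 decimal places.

RK4: k1 = f(t_n, p_n); k2 = f(t_n + h/2, p_n + (h/2)·k1); k3 = f(t_n + h/2, p_n + (h/2)·k2); k4 = f(t_n + h, p_n + h·k3); p_{n+1} = p_n + (h/6)·(k1 + 2k2 + 2k3 + k4).
t=0.000000, p=-0.600000:
  k1 = f(0.000000, -0.600000) = 1.480000
  k2 = f(0.205000, -0.296600) = 1.158174
  k3 = f(0.205000, -0.362574) = 1.224148
  k4 = f(0.410000, -0.098099) = 0.905166
  p ← -0.600000 + (0.41/6)·(k1 + 2k2 + 2k3 + k4) = -0.111430
t=0.410000, p=-0.111430:
  k1 = f(0.410000, -0.111430) = 0.918496
  k2 = f(0.615000, 0.076862) = 0.641899
  k3 = f(0.615000, 0.020160) = 0.698601
  k4 = f(0.820000, 0.174997) = 0.425358
  p ← -0.111430 + (0.41/6)·(k1 + 2k2 + 2k3 + k4) = 0.163602
p(0.82) ≈ 0.1636

0.1636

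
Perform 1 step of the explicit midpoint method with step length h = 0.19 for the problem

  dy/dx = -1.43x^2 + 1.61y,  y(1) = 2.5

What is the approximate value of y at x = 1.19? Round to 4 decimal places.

3.0144

Midpoint: k1 = f(x_n, y_n); k2 = f(x_n + h/2, y_n + (h/2)·k1); y_{n+1} = y_n + h·k2.
x=1.000000, y=2.500000:
  k1 = f(1.000000, 2.500000) = 2.595000
  k2 = f(1.095000, 2.746525) = 2.707300
  y ← 2.500000 + 0.19·2.707300 = 3.014387
y(1.19) ≈ 3.0144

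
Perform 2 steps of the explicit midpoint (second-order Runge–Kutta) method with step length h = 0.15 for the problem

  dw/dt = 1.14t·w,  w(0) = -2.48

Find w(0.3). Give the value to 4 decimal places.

-2.6097

Midpoint: k1 = f(t_n, w_n); k2 = f(t_n + h/2, w_n + (h/2)·k1); w_{n+1} = w_n + h·k2.
t=0.000000, w=-2.480000:
  k1 = f(0.000000, -2.480000) = 0.000000
  k2 = f(0.075000, -2.480000) = -0.212040
  w ← -2.480000 + 0.15·(-0.212040) = -2.511806
t=0.150000, w=-2.511806:
  k1 = f(0.150000, -2.511806) = -0.429519
  k2 = f(0.225000, -2.544020) = -0.652541
  w ← -2.511806 + 0.15·(-0.652541) = -2.609687
w(0.3) ≈ -2.6097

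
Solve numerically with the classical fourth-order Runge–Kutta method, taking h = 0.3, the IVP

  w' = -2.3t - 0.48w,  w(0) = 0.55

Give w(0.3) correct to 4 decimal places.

RK4: k1 = f(t_n, w_n); k2 = f(t_n + h/2, w_n + (h/2)·k1); k3 = f(t_n + h/2, w_n + (h/2)·k2); k4 = f(t_n + h, w_n + h·k3); w_{n+1} = w_n + (h/6)·(k1 + 2k2 + 2k3 + k4).
t=0.000000, w=0.550000:
  k1 = f(0.000000, 0.550000) = -0.264000
  k2 = f(0.150000, 0.510400) = -0.589992
  k3 = f(0.150000, 0.461501) = -0.566521
  k4 = f(0.300000, 0.380044) = -0.872421
  w ← 0.550000 + (0.3/6)·(k1 + 2k2 + 2k3 + k4) = 0.377528
w(0.3) ≈ 0.3775

0.3775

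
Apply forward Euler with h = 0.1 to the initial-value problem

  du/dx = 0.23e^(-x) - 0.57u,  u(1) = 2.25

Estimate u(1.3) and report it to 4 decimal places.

1.9084

Euler: u_{n+1} = u_n + h·f(x_n, u_n).
x=1.000000, u=2.250000: f=-1.197888 → u ← 2.250000 + 0.1·(-1.197888) = 2.130211
x=1.100000, u=2.130211: f=-1.137660 → u ← 2.130211 + 0.1·(-1.137660) = 2.016445
x=1.200000, u=2.016445: f=-1.080099 → u ← 2.016445 + 0.1·(-1.080099) = 1.908435
u(1.3) ≈ 1.9084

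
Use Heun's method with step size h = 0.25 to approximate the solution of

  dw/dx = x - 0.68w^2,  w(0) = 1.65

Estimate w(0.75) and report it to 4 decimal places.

1.1154

Heun: k1 = f(x_n, w_n); k2 = f(x_n + h, w_n + h·k1); w_{n+1} = w_n + (h/2)·(k1 + k2).
x=0.000000, w=1.650000:
  k1 = f(0.000000, 1.650000) = -1.851300
  k2 = f(0.250000, 1.187175) = -0.708381
  w ← 1.650000 + (0.25/2)·(-1.851300 + (-0.708381)) = 1.330040
x=0.250000, w=1.330040:
  k1 = f(0.250000, 1.330040) = -0.952924
  k2 = f(0.500000, 1.091809) = -0.310592
  w ← 1.330040 + (0.25/2)·(-0.952924 + (-0.310592)) = 1.172100
x=0.500000, w=1.172100:
  k1 = f(0.500000, 1.172100) = -0.434197
  k2 = f(0.750000, 1.063551) = -0.019176
  w ← 1.172100 + (0.25/2)·(-0.434197 + (-0.019176)) = 1.115429
w(0.75) ≈ 1.1154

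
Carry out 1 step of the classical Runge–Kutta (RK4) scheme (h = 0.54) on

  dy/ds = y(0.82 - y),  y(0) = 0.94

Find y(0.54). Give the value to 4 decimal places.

0.8933

RK4: k1 = f(s_n, y_n); k2 = f(s_n + h/2, y_n + (h/2)·k1); k3 = f(s_n + h/2, y_n + (h/2)·k2); k4 = f(s_n + h, y_n + h·k3); y_{n+1} = y_n + (h/6)·(k1 + 2k2 + 2k3 + k4).
s=0.000000, y=0.940000:
  k1 = f(0.000000, 0.940000) = -0.112800
  k2 = f(0.270000, 0.909544) = -0.081444
  k3 = f(0.270000, 0.918010) = -0.089974
  k4 = f(0.540000, 0.891414) = -0.063659
  y ← 0.940000 + (0.54/6)·(k1 + 2k2 + 2k3 + k4) = 0.893263
y(0.54) ≈ 0.8933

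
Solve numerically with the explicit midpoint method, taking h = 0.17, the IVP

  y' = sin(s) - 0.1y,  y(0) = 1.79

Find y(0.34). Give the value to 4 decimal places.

1.7870

Midpoint: k1 = f(s_n, y_n); k2 = f(s_n + h/2, y_n + (h/2)·k1); y_{n+1} = y_n + h·k2.
s=0.000000, y=1.790000:
  k1 = f(0.000000, 1.790000) = -0.179000
  k2 = f(0.085000, 1.774785) = -0.092581
  y ← 1.790000 + 0.17·(-0.092581) = 1.774261
s=0.170000, y=1.774261:
  k1 = f(0.170000, 1.774261) = -0.008244
  k2 = f(0.255000, 1.773561) = 0.074889
  y ← 1.774261 + 0.17·0.074889 = 1.786992
y(0.34) ≈ 1.7870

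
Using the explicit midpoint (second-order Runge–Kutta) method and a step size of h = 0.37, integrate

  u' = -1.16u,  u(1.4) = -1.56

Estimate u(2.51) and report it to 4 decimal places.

-0.4544

Midpoint: k1 = f(t_n, u_n); k2 = f(t_n + h/2, u_n + (h/2)·k1); u_{n+1} = u_n + h·k2.
t=1.400000, u=-1.560000:
  k1 = f(1.400000, -1.560000) = 1.809600
  k2 = f(1.585000, -1.225224) = 1.421260
  u ← -1.560000 + 0.37·1.421260 = -1.034134
t=1.770000, u=-1.034134:
  k1 = f(1.770000, -1.034134) = 1.199595
  k2 = f(1.955000, -0.812209) = 0.942162
  u ← -1.034134 + 0.37·0.942162 = -0.685534
t=2.140000, u=-0.685534:
  k1 = f(2.140000, -0.685534) = 0.795219
  k2 = f(2.325000, -0.538418) = 0.624565
  u ← -0.685534 + 0.37·0.624565 = -0.454445
u(2.51) ≈ -0.4544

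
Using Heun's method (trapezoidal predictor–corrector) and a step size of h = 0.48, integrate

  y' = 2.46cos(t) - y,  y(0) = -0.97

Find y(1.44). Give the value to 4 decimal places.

0.7277

Heun: k1 = f(t_n, y_n); k2 = f(t_n + h, y_n + h·k1); y_{n+1} = y_n + (h/2)·(k1 + k2).
t=0.000000, y=-0.970000:
  k1 = f(0.000000, -0.970000) = 3.430000
  k2 = f(0.480000, 0.676400) = 1.505608
  y ← -0.970000 + (0.48/2)·(3.430000 + 1.505608) = 0.214546
t=0.480000, y=0.214546:
  k1 = f(0.480000, 0.214546) = 1.967462
  k2 = f(0.960000, 1.158927) = 0.251932
  y ← 0.214546 + (0.48/2)·(1.967462 + 0.251932) = 0.747200
t=0.960000, y=0.747200:
  k1 = f(0.960000, 0.747200) = 0.663659
  k2 = f(1.440000, 1.065757) = -0.744914
  y ← 0.747200 + (0.48/2)·(0.663659 + (-0.744914)) = 0.727699
y(1.44) ≈ 0.7277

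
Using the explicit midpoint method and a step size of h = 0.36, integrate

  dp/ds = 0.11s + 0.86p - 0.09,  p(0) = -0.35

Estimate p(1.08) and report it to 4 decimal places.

Midpoint: k1 = f(s_n, p_n); k2 = f(s_n + h/2, p_n + (h/2)·k1); p_{n+1} = p_n + h·k2.
s=0.000000, p=-0.350000:
  k1 = f(0.000000, -0.350000) = -0.391000
  k2 = f(0.180000, -0.420380) = -0.431727
  p ← -0.350000 + 0.36·(-0.431727) = -0.505422
s=0.360000, p=-0.505422:
  k1 = f(0.360000, -0.505422) = -0.485063
  k2 = f(0.540000, -0.592733) = -0.540350
  p ← -0.505422 + 0.36·(-0.540350) = -0.699948
s=0.720000, p=-0.699948:
  k1 = f(0.720000, -0.699948) = -0.612755
  k2 = f(0.900000, -0.810244) = -0.687810
  p ← -0.699948 + 0.36·(-0.687810) = -0.947559
p(1.08) ≈ -0.9476

-0.9476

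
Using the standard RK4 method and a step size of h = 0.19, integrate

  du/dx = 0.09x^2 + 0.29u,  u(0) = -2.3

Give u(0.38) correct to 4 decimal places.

-2.5663

RK4: k1 = f(x_n, u_n); k2 = f(x_n + h/2, u_n + (h/2)·k1); k3 = f(x_n + h/2, u_n + (h/2)·k2); k4 = f(x_n + h, u_n + h·k3); u_{n+1} = u_n + (h/6)·(k1 + 2k2 + 2k3 + k4).
x=0.000000, u=-2.300000:
  k1 = f(0.000000, -2.300000) = -0.667000
  k2 = f(0.095000, -2.363365) = -0.684564
  k3 = f(0.095000, -2.365034) = -0.685047
  k4 = f(0.190000, -2.430159) = -0.701497
  u ← -2.300000 + (0.19/6)·(k1 + 2k2 + 2k3 + k4) = -2.430078
x=0.190000, u=-2.430078:
  k1 = f(0.190000, -2.430078) = -0.701474
  k2 = f(0.285000, -2.496718) = -0.716738
  k3 = f(0.285000, -2.498168) = -0.717158
  k4 = f(0.380000, -2.566338) = -0.731242
  u ← -2.430078 + (0.19/6)·(k1 + 2k2 + 2k3 + k4) = -2.566261
u(0.38) ≈ -2.5663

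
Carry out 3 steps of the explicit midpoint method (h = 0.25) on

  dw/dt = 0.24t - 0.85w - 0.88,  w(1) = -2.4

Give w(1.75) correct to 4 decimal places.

-1.5723

Midpoint: k1 = f(t_n, w_n); k2 = f(t_n + h/2, w_n + (h/2)·k1); w_{n+1} = w_n + h·k2.
t=1.000000, w=-2.400000:
  k1 = f(1.000000, -2.400000) = 1.400000
  k2 = f(1.125000, -2.225000) = 1.281250
  w ← -2.400000 + 0.25·1.281250 = -2.079687
t=1.250000, w=-2.079687:
  k1 = f(1.250000, -2.079687) = 1.187734
  k2 = f(1.375000, -1.931221) = 1.091538
  w ← -2.079687 + 0.25·1.091538 = -1.806803
t=1.500000, w=-1.806803:
  k1 = f(1.500000, -1.806803) = 1.015783
  k2 = f(1.625000, -1.679830) = 0.937856
  w ← -1.806803 + 0.25·0.937856 = -1.572339
w(1.75) ≈ -1.5723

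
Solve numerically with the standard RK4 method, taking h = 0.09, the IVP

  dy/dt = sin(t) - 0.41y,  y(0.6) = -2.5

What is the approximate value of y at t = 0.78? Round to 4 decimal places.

RK4: k1 = f(t_n, y_n); k2 = f(t_n + h/2, y_n + (h/2)·k1); k3 = f(t_n + h/2, y_n + (h/2)·k2); k4 = f(t_n + h, y_n + h·k3); y_{n+1} = y_n + (h/6)·(k1 + 2k2 + 2k3 + k4).
t=0.600000, y=-2.500000:
  k1 = f(0.600000, -2.500000) = 1.589642
  k2 = f(0.645000, -2.428466) = 1.596870
  k3 = f(0.645000, -2.428141) = 1.596736
  k4 = f(0.690000, -2.356294) = 1.602618
  y ← -2.500000 + (0.09/6)·(k1 + 2k2 + 2k3 + k4) = -2.356308
t=0.690000, y=-2.356308:
  k1 = f(0.690000, -2.356308) = 1.602623
  k2 = f(0.735000, -2.284190) = 1.607105
  k3 = f(0.735000, -2.283988) = 1.607022
  k4 = f(0.780000, -2.211676) = 1.610067
  y ← -2.356308 + (0.09/6)·(k1 + 2k2 + 2k3 + k4) = -2.211694
y(0.78) ≈ -2.2117

-2.2117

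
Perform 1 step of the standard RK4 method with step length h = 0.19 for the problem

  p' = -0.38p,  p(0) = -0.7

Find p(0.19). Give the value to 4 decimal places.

-0.6512

RK4: k1 = f(t_n, p_n); k2 = f(t_n + h/2, p_n + (h/2)·k1); k3 = f(t_n + h/2, p_n + (h/2)·k2); k4 = f(t_n + h, p_n + h·k3); p_{n+1} = p_n + (h/6)·(k1 + 2k2 + 2k3 + k4).
t=0.000000, p=-0.700000:
  k1 = f(0.000000, -0.700000) = 0.266000
  k2 = f(0.095000, -0.674730) = 0.256397
  k3 = f(0.095000, -0.675642) = 0.256744
  k4 = f(0.190000, -0.651219) = 0.247463
  p ← -0.700000 + (0.19/6)·(k1 + 2k2 + 2k3 + k4) = -0.651241
p(0.19) ≈ -0.6512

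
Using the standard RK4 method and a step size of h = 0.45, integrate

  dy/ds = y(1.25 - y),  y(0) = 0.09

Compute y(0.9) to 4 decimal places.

RK4: k1 = f(s_n, y_n); k2 = f(s_n + h/2, y_n + (h/2)·k1); k3 = f(s_n + h/2, y_n + (h/2)·k2); k4 = f(s_n + h, y_n + h·k3); y_{n+1} = y_n + (h/6)·(k1 + 2k2 + 2k3 + k4).
s=0.000000, y=0.090000:
  k1 = f(0.000000, 0.090000) = 0.104400
  k2 = f(0.225000, 0.113490) = 0.128983
  k3 = f(0.225000, 0.119021) = 0.134610
  k4 = f(0.450000, 0.150575) = 0.165546
  y ← 0.090000 + (0.45/6)·(k1 + 2k2 + 2k3 + k4) = 0.149785
s=0.450000, y=0.149785:
  k1 = f(0.450000, 0.149785) = 0.164796
  k2 = f(0.675000, 0.186864) = 0.198662
  k3 = f(0.675000, 0.194484) = 0.205281
  k4 = f(0.900000, 0.242161) = 0.244059
  y ← 0.149785 + (0.45/6)·(k1 + 2k2 + 2k3 + k4) = 0.241040
y(0.9) ≈ 0.2410

0.2410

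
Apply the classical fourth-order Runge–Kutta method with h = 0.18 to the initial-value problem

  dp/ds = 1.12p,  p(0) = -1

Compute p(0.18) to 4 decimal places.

RK4: k1 = f(s_n, p_n); k2 = f(s_n + h/2, p_n + (h/2)·k1); k3 = f(s_n + h/2, p_n + (h/2)·k2); k4 = f(s_n + h, p_n + h·k3); p_{n+1} = p_n + (h/6)·(k1 + 2k2 + 2k3 + k4).
s=0.000000, p=-1.000000:
  k1 = f(0.000000, -1.000000) = -1.120000
  k2 = f(0.090000, -1.100800) = -1.232896
  k3 = f(0.090000, -1.110961) = -1.244276
  k4 = f(0.180000, -1.223970) = -1.370846
  p ← -1.000000 + (0.18/6)·(k1 + 2k2 + 2k3 + k4) = -1.223356
p(0.18) ≈ -1.2234

-1.2234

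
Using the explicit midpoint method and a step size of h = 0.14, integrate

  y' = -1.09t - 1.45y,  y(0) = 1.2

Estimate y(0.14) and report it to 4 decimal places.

Midpoint: k1 = f(t_n, y_n); k2 = f(t_n + h/2, y_n + (h/2)·k1); y_{n+1} = y_n + h·k2.
t=0.000000, y=1.200000:
  k1 = f(0.000000, 1.200000) = -1.740000
  k2 = f(0.070000, 1.078200) = -1.639690
  y ← 1.200000 + 0.14·(-1.639690) = 0.970443
y(0.14) ≈ 0.9704

0.9704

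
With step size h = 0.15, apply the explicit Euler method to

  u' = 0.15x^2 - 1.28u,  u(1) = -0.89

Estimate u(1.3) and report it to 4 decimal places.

Euler: u_{n+1} = u_n + h·f(x_n, u_n).
x=1.000000, u=-0.890000: f=1.289200 → u ← -0.890000 + 0.15·1.289200 = -0.696620
x=1.150000, u=-0.696620: f=1.090049 → u ← -0.696620 + 0.15·1.090049 = -0.533113
u(1.3) ≈ -0.5331

-0.5331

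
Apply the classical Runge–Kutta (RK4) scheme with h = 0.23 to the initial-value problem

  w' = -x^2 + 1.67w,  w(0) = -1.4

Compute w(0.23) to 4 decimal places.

RK4: k1 = f(x_n, w_n); k2 = f(x_n + h/2, w_n + (h/2)·k1); k3 = f(x_n + h/2, w_n + (h/2)·k2); k4 = f(x_n + h, w_n + h·k3); w_{n+1} = w_n + (h/6)·(k1 + 2k2 + 2k3 + k4).
x=0.000000, w=-1.400000:
  k1 = f(0.000000, -1.400000) = -2.338000
  k2 = f(0.115000, -1.668870) = -2.800238
  k3 = f(0.115000, -1.722027) = -2.889011
  k4 = f(0.230000, -2.064472) = -3.500569
  w ← -1.400000 + (0.23/6)·(k1 + 2k2 + 2k3 + k4) = -2.059988
w(0.23) ≈ -2.0600

-2.0600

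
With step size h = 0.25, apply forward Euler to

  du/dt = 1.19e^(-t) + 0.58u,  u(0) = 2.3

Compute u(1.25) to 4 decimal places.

Euler: u_{n+1} = u_n + h·f(t_n, u_n).
t=0.000000, u=2.300000: f=2.524000 → u ← 2.300000 + 0.25·2.524000 = 2.931000
t=0.250000, u=2.931000: f=2.626753 → u ← 2.931000 + 0.25·2.626753 = 3.587688
t=0.500000, u=3.587688: f=2.802631 → u ← 3.587688 + 0.25·2.802631 = 4.288346
t=0.750000, u=4.288346: f=3.049357 → u ← 4.288346 + 0.25·3.049357 = 5.050685
t=1.000000, u=5.050685: f=3.367174 → u ← 5.050685 + 0.25·3.367174 = 5.892479
u(1.25) ≈ 5.8925

5.8925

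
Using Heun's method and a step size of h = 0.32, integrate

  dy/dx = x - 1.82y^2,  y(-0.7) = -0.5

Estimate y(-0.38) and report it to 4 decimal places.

-0.9658

Heun: k1 = f(x_n, y_n); k2 = f(x_n + h, y_n + h·k1); y_{n+1} = y_n + (h/2)·(k1 + k2).
x=-0.700000, y=-0.500000:
  k1 = f(-0.700000, -0.500000) = -1.155000
  k2 = f(-0.380000, -0.869600) = -1.756292
  y ← -0.500000 + (0.32/2)·(-1.155000 + (-1.756292)) = -0.965807
y(-0.38) ≈ -0.9658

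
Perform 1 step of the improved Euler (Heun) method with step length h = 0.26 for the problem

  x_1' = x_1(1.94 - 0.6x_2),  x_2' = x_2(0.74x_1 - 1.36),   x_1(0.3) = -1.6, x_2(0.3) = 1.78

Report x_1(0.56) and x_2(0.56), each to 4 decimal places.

-2.1841, 0.9710

Heun on (x_1,x_2): k1 = f(s_n, state_n); k2 = f(s_n + h, state_n + h·k1); state_{n+1} = state_n + (h/2)·(k1 + k2).
0.300000: (-1.600000, 1.780000)
  k1 = (-1.395200, -4.528320)
  predictor → (-1.962752, 0.602637)
  k2 = (-3.098043, -1.694878)
  → (-2.184122, 0.970984)
(x_1(0.56), x_2(0.56)) ≈ (-2.1841, 0.9710)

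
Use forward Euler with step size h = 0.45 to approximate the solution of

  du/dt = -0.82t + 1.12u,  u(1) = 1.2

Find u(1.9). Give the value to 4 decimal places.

1.6244

Euler: u_{n+1} = u_n + h·f(t_n, u_n).
t=1.000000, u=1.200000: f=0.524000 → u ← 1.200000 + 0.45·0.524000 = 1.435800
t=1.450000, u=1.435800: f=0.419096 → u ← 1.435800 + 0.45·0.419096 = 1.624393
u(1.9) ≈ 1.6244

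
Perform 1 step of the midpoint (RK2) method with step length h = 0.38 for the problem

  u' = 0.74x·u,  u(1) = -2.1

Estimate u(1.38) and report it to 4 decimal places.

-2.9015

Midpoint: k1 = f(x_n, u_n); k2 = f(x_n + h/2, u_n + (h/2)·k1); u_{n+1} = u_n + h·k2.
x=1.000000, u=-2.100000:
  k1 = f(1.000000, -2.100000) = -1.554000
  k2 = f(1.190000, -2.395260) = -2.109266
  u ← -2.100000 + 0.38·(-2.109266) = -2.901521
u(1.38) ≈ -2.9015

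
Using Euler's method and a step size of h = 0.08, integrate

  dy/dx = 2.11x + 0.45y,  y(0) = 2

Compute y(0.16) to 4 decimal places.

Euler: y_{n+1} = y_n + h·f(x_n, y_n).
x=0.000000, y=2.000000: f=0.900000 → y ← 2.000000 + 0.08·0.900000 = 2.072000
x=0.080000, y=2.072000: f=1.101200 → y ← 2.072000 + 0.08·1.101200 = 2.160096
y(0.16) ≈ 2.1601

2.1601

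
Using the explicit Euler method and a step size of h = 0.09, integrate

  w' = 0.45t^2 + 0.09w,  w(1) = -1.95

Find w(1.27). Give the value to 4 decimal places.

Euler: w_{n+1} = w_n + h·f(t_n, w_n).
t=1.000000, w=-1.950000: f=0.274500 → w ← -1.950000 + 0.09·0.274500 = -1.925295
t=1.090000, w=-1.925295: f=0.361368 → w ← -1.925295 + 0.09·0.361368 = -1.892772
t=1.180000, w=-1.892772: f=0.456231 → w ← -1.892772 + 0.09·0.456231 = -1.851711
w(1.27) ≈ -1.8517

-1.8517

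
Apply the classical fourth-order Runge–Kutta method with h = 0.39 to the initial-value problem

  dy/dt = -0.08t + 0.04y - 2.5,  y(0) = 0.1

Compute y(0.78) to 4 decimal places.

RK4: k1 = f(t_n, y_n); k2 = f(t_n + h/2, y_n + (h/2)·k1); k3 = f(t_n + h/2, y_n + (h/2)·k2); k4 = f(t_n + h, y_n + h·k3); y_{n+1} = y_n + (h/6)·(k1 + 2k2 + 2k3 + k4).
t=0.000000, y=0.100000:
  k1 = f(0.000000, 0.100000) = -2.496000
  k2 = f(0.195000, -0.386720) = -2.531069
  k3 = f(0.195000, -0.393558) = -2.531342
  k4 = f(0.390000, -0.887224) = -2.566689
  y ← 0.100000 + (0.39/6)·(k1 + 2k2 + 2k3 + k4) = -0.887188
t=0.390000, y=-0.887188:
  k1 = f(0.390000, -0.887188) = -2.566688
  k2 = f(0.585000, -1.387692) = -2.602308
  k3 = f(0.585000, -1.394638) = -2.602586
  k4 = f(0.780000, -1.902197) = -2.638488
  y ← -0.887188 + (0.39/6)·(k1 + 2k2 + 2k3 + k4) = -1.902161
y(0.78) ≈ -1.9022

-1.9022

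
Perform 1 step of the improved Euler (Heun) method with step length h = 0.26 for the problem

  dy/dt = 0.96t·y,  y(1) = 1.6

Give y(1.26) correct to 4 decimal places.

Heun: k1 = f(t_n, y_n); k2 = f(t_n + h, y_n + h·k1); y_{n+1} = y_n + (h/2)·(k1 + k2).
t=1.000000, y=1.600000:
  k1 = f(1.000000, 1.600000) = 1.536000
  k2 = f(1.260000, 1.999360) = 2.418426
  y ← 1.600000 + (0.26/2)·(1.536000 + 2.418426) = 2.114075
y(1.26) ≈ 2.1141

2.1141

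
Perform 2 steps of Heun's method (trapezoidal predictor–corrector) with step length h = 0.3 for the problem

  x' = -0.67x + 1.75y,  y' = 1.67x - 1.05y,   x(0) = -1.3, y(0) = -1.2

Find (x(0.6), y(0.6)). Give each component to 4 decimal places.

-2.2126, -1.9520

Heun on (x,y): k1 = f(t_n, state_n); k2 = f(t_n + h, state_n + h·k1); state_{n+1} = state_n + (h/2)·(k1 + k2).
0.000000: (-1.300000, -1.200000)
  k1 = (-1.229000, -0.911000)
  predictor → (-1.668700, -1.473300)
  k2 = (-1.460246, -1.239764)
  → (-1.703387, -1.522615)
0.300000: (-1.703387, -1.522615)
  k1 = (-1.523306, -1.245911)
  predictor → (-2.160379, -1.896388)
  k2 = (-1.871225, -1.616625)
  → (-2.212567, -1.951995)
(x(0.6), y(0.6)) ≈ (-2.2126, -1.9520)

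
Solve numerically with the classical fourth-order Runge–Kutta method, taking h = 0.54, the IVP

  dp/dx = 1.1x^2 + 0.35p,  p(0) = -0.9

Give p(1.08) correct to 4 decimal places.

-0.8043

RK4: k1 = f(x_n, p_n); k2 = f(x_n + h/2, p_n + (h/2)·k1); k3 = f(x_n + h/2, p_n + (h/2)·k2); k4 = f(x_n + h, p_n + h·k3); p_{n+1} = p_n + (h/6)·(k1 + 2k2 + 2k3 + k4).
x=0.000000, p=-0.900000:
  k1 = f(0.000000, -0.900000) = -0.315000
  k2 = f(0.270000, -0.985050) = -0.264577
  k3 = f(0.270000, -0.971436) = -0.259813
  k4 = f(0.540000, -1.040299) = -0.043345
  p ← -0.900000 + (0.54/6)·(k1 + 2k2 + 2k3 + k4) = -1.026641
x=0.540000, p=-1.026641:
  k1 = f(0.540000, -1.026641) = -0.038564
  k2 = f(0.810000, -1.037054) = 0.358741
  k3 = f(0.810000, -0.929781) = 0.396287
  k4 = f(1.080000, -0.812646) = 0.998614
  p ← -1.026641 + (0.54/6)·(k1 + 2k2 + 2k3 + k4) = -0.804332
p(1.08) ≈ -0.8043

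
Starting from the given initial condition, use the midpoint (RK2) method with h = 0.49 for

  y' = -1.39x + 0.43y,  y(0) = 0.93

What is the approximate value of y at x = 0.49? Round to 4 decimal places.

0.9797

Midpoint: k1 = f(x_n, y_n); k2 = f(x_n + h/2, y_n + (h/2)·k1); y_{n+1} = y_n + h·k2.
x=0.000000, y=0.930000:
  k1 = f(0.000000, 0.930000) = 0.399900
  k2 = f(0.245000, 1.027976) = 0.101479
  y ← 0.930000 + 0.49·0.101479 = 0.979725
y(0.49) ≈ 0.9797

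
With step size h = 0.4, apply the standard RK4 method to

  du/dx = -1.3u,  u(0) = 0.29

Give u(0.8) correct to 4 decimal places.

RK4: k1 = f(x_n, u_n); k2 = f(x_n + h/2, u_n + (h/2)·k1); k3 = f(x_n + h/2, u_n + (h/2)·k2); k4 = f(x_n + h, u_n + h·k3); u_{n+1} = u_n + (h/6)·(k1 + 2k2 + 2k3 + k4).
x=0.000000, u=0.290000:
  k1 = f(0.000000, 0.290000) = -0.377000
  k2 = f(0.200000, 0.214600) = -0.278980
  k3 = f(0.200000, 0.234204) = -0.304465
  k4 = f(0.400000, 0.168214) = -0.218678
  u ← 0.290000 + (0.4/6)·(k1 + 2k2 + 2k3 + k4) = 0.172495
x=0.400000, u=0.172495:
  k1 = f(0.400000, 0.172495) = -0.224244
  k2 = f(0.600000, 0.127647) = -0.165941
  k3 = f(0.600000, 0.139307) = -0.181100
  k4 = f(0.800000, 0.100056) = -0.130072
  u ← 0.172495 + (0.4/6)·(k1 + 2k2 + 2k3 + k4) = 0.102602
u(0.8) ≈ 0.1026

0.1026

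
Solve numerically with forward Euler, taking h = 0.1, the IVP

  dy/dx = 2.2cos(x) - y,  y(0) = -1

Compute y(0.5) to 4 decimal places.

0.2799

Euler: y_{n+1} = y_n + h·f(x_n, y_n).
x=0.000000, y=-1.000000: f=3.200000 → y ← -1.000000 + 0.1·3.200000 = -0.680000
x=0.100000, y=-0.680000: f=2.869009 → y ← -0.680000 + 0.1·2.869009 = -0.393099
x=0.200000, y=-0.393099: f=2.549246 → y ← -0.393099 + 0.1·2.549246 = -0.138175
x=0.300000, y=-0.138175: f=2.239915 → y ← -0.138175 + 0.1·2.239915 = 0.085817
x=0.400000, y=0.085817: f=1.940517 → y ← 0.085817 + 0.1·1.940517 = 0.279869
y(0.5) ≈ 0.2799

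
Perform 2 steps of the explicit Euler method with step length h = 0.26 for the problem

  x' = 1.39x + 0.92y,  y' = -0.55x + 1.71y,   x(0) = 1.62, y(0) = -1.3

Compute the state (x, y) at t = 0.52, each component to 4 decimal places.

2.0746, -3.3185

Euler on (x,y): x_{n+1} = x_n + h·x', y_{n+1} = y_n + h·y'.
0.000000: (1.620000, -1.300000); f=(1.055800, -3.114000) → (1.894508, -2.109640)
0.260000: (1.894508, -2.109640); f=(0.692497, -4.649464) → (2.074557, -3.318501)
(x(0.52), y(0.52)) ≈ (2.0746, -3.3185)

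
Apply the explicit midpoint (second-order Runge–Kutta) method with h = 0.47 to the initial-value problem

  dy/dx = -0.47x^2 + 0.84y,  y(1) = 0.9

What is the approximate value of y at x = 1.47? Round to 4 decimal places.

0.9449

Midpoint: k1 = f(x_n, y_n); k2 = f(x_n + h/2, y_n + (h/2)·k1); y_{n+1} = y_n + h·k2.
x=1.000000, y=0.900000:
  k1 = f(1.000000, 0.900000) = 0.286000
  k2 = f(1.235000, 0.967210) = 0.095601
  y ← 0.900000 + 0.47·0.095601 = 0.944932
y(1.47) ≈ 0.9449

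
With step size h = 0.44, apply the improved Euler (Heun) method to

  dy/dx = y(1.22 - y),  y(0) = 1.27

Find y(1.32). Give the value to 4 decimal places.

Heun: k1 = f(x_n, y_n); k2 = f(x_n + h, y_n + h·k1); y_{n+1} = y_n + (h/2)·(k1 + k2).
x=0.000000, y=1.270000:
  k1 = f(0.000000, 1.270000) = -0.063500
  k2 = f(0.440000, 1.242060) = -0.027400
  y ← 1.270000 + (0.44/2)·(-0.063500 + (-0.027400)) = 1.250002
x=0.440000, y=1.250002:
  k1 = f(0.440000, 1.250002) = -0.037503
  k2 = f(0.880000, 1.233501) = -0.016653
  y ← 1.250002 + (0.44/2)·(-0.037503 + (-0.016653)) = 1.238088
x=0.880000, y=1.238088:
  k1 = f(0.880000, 1.238088) = -0.022394
  k2 = f(1.320000, 1.228234) = -0.010114
  y ← 1.238088 + (0.44/2)·(-0.022394 + (-0.010114)) = 1.230936
y(1.32) ≈ 1.2309

1.2309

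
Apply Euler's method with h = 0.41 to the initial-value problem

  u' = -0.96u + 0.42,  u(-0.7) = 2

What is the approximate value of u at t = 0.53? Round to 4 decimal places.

0.7859

Euler: u_{n+1} = u_n + h·f(t_n, u_n).
t=-0.700000, u=2.000000: f=-1.500000 → u ← 2.000000 + 0.41·(-1.500000) = 1.385000
t=-0.290000, u=1.385000: f=-0.909600 → u ← 1.385000 + 0.41·(-0.909600) = 1.012064
t=0.120000, u=1.012064: f=-0.551581 → u ← 1.012064 + 0.41·(-0.551581) = 0.785916
u(0.53) ≈ 0.7859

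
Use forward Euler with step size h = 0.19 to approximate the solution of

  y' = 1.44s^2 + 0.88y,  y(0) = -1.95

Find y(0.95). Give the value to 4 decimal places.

-3.8930

Euler: y_{n+1} = y_n + h·f(s_n, y_n).
s=0.000000, y=-1.950000: f=-1.716000 → y ← -1.950000 + 0.19·(-1.716000) = -2.276040
s=0.190000, y=-2.276040: f=-1.950931 → y ← -2.276040 + 0.19·(-1.950931) = -2.646717
s=0.380000, y=-2.646717: f=-2.121175 → y ← -2.646717 + 0.19·(-2.121175) = -3.049740
s=0.570000, y=-3.049740: f=-2.215915 → y ← -3.049740 + 0.19·(-2.215915) = -3.470764
s=0.760000, y=-3.470764: f=-2.222528 → y ← -3.470764 + 0.19·(-2.222528) = -3.893044
y(0.95) ≈ -3.8930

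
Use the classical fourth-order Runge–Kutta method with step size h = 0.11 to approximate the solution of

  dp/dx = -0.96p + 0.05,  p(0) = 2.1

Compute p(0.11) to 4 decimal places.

1.8948

RK4: k1 = f(x_n, p_n); k2 = f(x_n + h/2, p_n + (h/2)·k1); k3 = f(x_n + h/2, p_n + (h/2)·k2); k4 = f(x_n + h, p_n + h·k3); p_{n+1} = p_n + (h/6)·(k1 + 2k2 + 2k3 + k4).
x=0.000000, p=2.100000:
  k1 = f(0.000000, 2.100000) = -1.966000
  k2 = f(0.055000, 1.991870) = -1.862195
  k3 = f(0.055000, 1.997579) = -1.867676
  k4 = f(0.110000, 1.894556) = -1.768773
  p ← 2.100000 + (0.11/6)·(k1 + 2k2 + 2k3 + k4) = 1.894767
p(0.11) ≈ 1.8948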